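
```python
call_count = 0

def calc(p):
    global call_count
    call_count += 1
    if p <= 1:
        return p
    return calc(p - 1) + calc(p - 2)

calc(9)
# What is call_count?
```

Calls(p) = 1 + Calls(p-1) + Calls(p-2); Calls(0)=Calls(1)=1. For p=9 this gives 109.

Answer: 109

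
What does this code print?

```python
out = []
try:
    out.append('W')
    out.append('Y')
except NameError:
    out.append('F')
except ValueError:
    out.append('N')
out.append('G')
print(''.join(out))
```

Execution trace: 'W' (try body) → 'Y' (try body, no exception) → 'G' (after the try/except). Output: WYG

Answer: WYG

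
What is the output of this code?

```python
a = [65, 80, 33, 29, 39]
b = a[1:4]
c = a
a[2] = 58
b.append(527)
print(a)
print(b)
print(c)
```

Key concept: slice vs alias.
Step by step:
`a = [65, 80, 33, 29, 39]` → a = [65, 80, 33, 29, 39]
`b = a[1:4]` → b = [80, 33, 29]
`c = a` → c = [65, 80, 33, 29, 39] (same object as a)
`a[2] = 58` → a = [65, 80, 58, 29, 39] (same object as c); c = [65, 80, 58, 29, 39] (same object as a)
`b.append(527)` → b = [80, 33, 29, 527]
`print(a)` → prints [65, 80, 58, 29, 39]
`print(b)` → prints [80, 33, 29, 527]
`print(c)` → prints [65, 80, 58, 29, 39]

Answer:
[65, 80, 58, 29, 39]
[80, 33, 29, 527]
[65, 80, 58, 29, 39]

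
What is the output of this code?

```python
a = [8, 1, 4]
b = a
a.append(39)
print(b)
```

Key concept: basic list aliasing.
Step by step:
`a = [8, 1, 4]` → a = [8, 1, 4]
`b = a` → b = [8, 1, 4] (same object as a)
`a.append(39)` → a = [8, 1, 4, 39] (same object as b); b = [8, 1, 4, 39] (same object as a)
`print(b)` → prints [8, 1, 4, 39]

Answer: [8, 1, 4, 39]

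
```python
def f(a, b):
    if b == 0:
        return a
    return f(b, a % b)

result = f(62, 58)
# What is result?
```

f(62, 58) -> f(58, 4) -> f(4, 2) -> f(2, 0) -> 2

Answer: 2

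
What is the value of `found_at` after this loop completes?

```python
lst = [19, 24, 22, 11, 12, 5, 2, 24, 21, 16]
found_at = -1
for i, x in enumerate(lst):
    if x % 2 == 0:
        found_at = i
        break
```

First even number index in [19, 24, 22, 11, 12, 5, 2, 24, 21, 16]
`found_at` takes the values: -1 → 1

Answer: 1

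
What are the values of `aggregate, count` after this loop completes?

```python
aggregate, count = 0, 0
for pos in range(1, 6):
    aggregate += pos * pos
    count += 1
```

Sum of squares and count
`aggregate, count` takes the values: (0, 0) → (1, 0) → (1, 1) → (5, 1) → (5, 2) → (14, 2) → (14, 3) → (30, 3) → (30, 4) → (55, 4) → (55, 5)

Answer: 55, 5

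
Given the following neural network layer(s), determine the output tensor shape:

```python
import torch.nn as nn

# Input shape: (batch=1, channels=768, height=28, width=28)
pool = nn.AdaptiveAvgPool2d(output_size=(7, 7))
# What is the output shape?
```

Input: (1, 768, 28, 28) -> Output: (1, 768, 7, 7)

Answer: (1, 768, 7, 7)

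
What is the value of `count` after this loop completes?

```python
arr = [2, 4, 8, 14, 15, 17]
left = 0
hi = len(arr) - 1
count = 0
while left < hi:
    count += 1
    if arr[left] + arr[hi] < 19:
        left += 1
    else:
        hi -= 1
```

Steps to find pair summing to 19
`count` takes the values: 0 → 1 → 2 → 3 → 4 → 5

Answer: 5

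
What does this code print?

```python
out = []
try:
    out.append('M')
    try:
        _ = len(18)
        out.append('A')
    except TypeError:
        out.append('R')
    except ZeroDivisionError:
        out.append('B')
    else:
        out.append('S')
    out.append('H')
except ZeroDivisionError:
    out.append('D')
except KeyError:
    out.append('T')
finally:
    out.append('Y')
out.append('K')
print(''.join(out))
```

Execution trace: 'M' (try body) → 'R' (inner except TypeError) → 'H' (try body, no exception) → 'Y' (finally) → 'K' (after the try/except). Output: MRHYK

Answer: MRHYK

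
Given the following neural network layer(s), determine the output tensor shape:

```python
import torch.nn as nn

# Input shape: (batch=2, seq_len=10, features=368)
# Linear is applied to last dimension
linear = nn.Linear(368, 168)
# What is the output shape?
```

Input: (2, 10, 368) -> Output: (2, 10, 168)

Answer: (2, 10, 168)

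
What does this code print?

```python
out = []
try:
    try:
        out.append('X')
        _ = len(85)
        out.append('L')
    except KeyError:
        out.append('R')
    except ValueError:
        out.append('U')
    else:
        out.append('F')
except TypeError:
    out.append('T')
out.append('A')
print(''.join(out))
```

Execution trace: 'X' (try body) → 'T' (outer except TypeError) → 'A' (after the try/except). Output: XTA

Answer: XTA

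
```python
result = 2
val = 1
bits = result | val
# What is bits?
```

Trace:
`result = 2` → result = 2
`val = 1` → val = 1
`bits = result | val` → bits = 3
So bits = 3

Answer: 3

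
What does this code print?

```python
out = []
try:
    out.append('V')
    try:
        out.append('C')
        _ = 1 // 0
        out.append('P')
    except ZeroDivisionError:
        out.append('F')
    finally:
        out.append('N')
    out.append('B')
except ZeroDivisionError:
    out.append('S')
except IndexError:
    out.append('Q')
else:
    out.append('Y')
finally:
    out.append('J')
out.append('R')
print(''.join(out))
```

Execution trace: 'V' (try body) → 'C' (inner try body) → 'F' (inner except ZeroDivisionError) → 'N' (inner finally) → 'B' (try body, no exception) → 'Y' (else) → 'J' (finally) → 'R' (after the try/except). Output: VCFNBYJR

Answer: VCFNBYJR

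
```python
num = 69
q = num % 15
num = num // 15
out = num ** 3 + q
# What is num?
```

Trace:
`num = 69` → num = 69
`q = num % 15` → q = 9
`num = num // 15` → num = 4
`out = num ** 3 + q` → out = 73
So num = 4

Answer: 4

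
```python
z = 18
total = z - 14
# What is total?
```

Trace:
`z = 18` → z = 18
`total = z - 14` → total = 4
So total = 4

Answer: 4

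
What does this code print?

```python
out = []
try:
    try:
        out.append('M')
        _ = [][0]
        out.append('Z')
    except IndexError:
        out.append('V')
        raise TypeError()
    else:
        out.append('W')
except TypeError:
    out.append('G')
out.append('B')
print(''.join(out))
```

Execution trace: 'M' (inner try body) → 'V' (inner except IndexError) → 'G' (outer except TypeError) → 'B' (after the try/except). Output: MVGB

Answer: MVGB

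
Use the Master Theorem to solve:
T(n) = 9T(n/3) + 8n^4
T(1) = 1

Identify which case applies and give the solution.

a=9, b=3, f(n)=8n^4. log_3(9) = 2. Since c=4 > 2 and the regularity condition holds (9(n/3)^4 = (9/3^4)n^4 with 9/3^4 < 1), Case 3 applies: T(n) = Θ(f(n)) = O(n^4).

Answer: O(n^4) - Case 3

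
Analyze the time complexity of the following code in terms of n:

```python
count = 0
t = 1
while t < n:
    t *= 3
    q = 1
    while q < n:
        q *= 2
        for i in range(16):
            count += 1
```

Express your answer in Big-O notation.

Each loop level contributes: log n × log n × 1. Multiplying the contributions gives O(log² n).

Answer: O(log² n)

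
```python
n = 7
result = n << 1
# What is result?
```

Trace:
`n = 7` → n = 7
`result = n << 1` → result = 14
So result = 14

Answer: 14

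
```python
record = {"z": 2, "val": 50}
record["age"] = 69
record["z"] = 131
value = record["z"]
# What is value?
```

Trace:
`record = {"z": 2, "val": 50}` → record = {'z': 2, 'val': 50}
`record["age"] = 69` → record = {'z': 2, 'val': 50, 'age': 69}
`record["z"] = 131` → record = {'z': 131, 'val': 50, 'age': 69}
`value = record["z"]` → value = 131
So value = 131

Answer: 131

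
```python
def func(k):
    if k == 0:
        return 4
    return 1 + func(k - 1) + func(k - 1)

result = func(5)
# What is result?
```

func(k) = 1 + 2·func(k-1), func(0)=4. Closed form: (4+1)·2^5 - 1 = 159.

Answer: 159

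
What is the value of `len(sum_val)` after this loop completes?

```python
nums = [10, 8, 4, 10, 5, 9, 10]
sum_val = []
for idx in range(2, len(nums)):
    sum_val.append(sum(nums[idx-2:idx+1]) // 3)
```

Number of 3-element averages
`sum_val` takes the values: [] → [7] → [7, 7] → [7, 7, 6] → [7, 7, 6, 8] → [7, 7, 6, 8, 8]
So `len(sum_val)` = 5

Answer: 5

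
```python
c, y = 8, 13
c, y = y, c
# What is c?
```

Trace:
`c, y = 8, 13` → c = 8; y = 13
`c, y = y, c` → c = 13; y = 8
So c = 13

Answer: 13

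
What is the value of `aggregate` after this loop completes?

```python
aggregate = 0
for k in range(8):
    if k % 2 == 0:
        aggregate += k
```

Sum of even numbers 0 to 7
`aggregate` takes the values: 0 → 2 → 6 → 12

Answer: 12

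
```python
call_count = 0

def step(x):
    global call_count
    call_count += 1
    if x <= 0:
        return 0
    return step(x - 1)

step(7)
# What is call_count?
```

Linear recursion stepping by 1: 8 calls from x=7 down to ≤0.

Answer: 8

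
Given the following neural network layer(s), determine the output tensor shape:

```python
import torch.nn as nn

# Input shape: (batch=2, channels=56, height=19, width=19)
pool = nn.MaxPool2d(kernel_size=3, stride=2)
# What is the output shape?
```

Input: (2, 56, 19, 19) -> Output: (2, 56, 9, 9)

Answer: (2, 56, 9, 9)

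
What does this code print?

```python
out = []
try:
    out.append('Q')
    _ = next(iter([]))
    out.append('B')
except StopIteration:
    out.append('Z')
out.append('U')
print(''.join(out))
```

Execution trace: 'Q' (try body) → 'Z' (except StopIteration) → 'U' (after the try/except). Output: QZU

Answer: QZU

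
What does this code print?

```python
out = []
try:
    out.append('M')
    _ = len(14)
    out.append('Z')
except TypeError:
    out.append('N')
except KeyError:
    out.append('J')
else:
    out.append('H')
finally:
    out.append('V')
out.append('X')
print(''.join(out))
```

Execution trace: 'M' (try body) → 'N' (except TypeError) → 'V' (finally) → 'X' (after the try/except). Output: MNVX

Answer: MNVX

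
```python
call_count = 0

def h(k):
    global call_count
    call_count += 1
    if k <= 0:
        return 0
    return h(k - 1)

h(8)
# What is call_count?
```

Linear recursion stepping by 1: 9 calls from k=8 down to ≤0.

Answer: 9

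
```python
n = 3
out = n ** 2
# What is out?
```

Trace:
`n = 3` → n = 3
`out = n ** 2` → out = 9
So out = 9

Answer: 9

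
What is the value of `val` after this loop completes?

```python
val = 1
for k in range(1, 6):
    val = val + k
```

Start at 1, add 1 through 5
`val` takes the values: 1 → 2 → 4 → 7 → 11 → 16

Answer: 16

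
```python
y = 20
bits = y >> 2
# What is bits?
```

Trace:
`y = 20` → y = 20
`bits = y >> 2` → bits = 5
So bits = 5

Answer: 5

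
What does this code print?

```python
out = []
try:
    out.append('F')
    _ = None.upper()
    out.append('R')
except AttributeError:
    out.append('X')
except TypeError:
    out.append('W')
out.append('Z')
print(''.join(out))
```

Execution trace: 'F' (try body) → 'X' (except AttributeError) → 'Z' (after the try/except). Output: FXZ

Answer: FXZ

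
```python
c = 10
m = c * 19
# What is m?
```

Trace:
`c = 10` → c = 10
`m = c * 19` → m = 190
So m = 190

Answer: 190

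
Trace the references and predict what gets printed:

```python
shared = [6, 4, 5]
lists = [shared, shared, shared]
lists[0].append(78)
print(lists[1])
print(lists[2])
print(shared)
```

Key concept: list of same reference.
Step by step:
`shared = [6, 4, 5]` → shared = [6, 4, 5]
`lists = [shared, shared, shared]` → lists = [[6, 4, 5], [6, 4, 5], [6, 4, 5]]
`lists[0].append(78)` → shared = [6, 4, 5, 78]; lists = [[6, 4, 5, 78], [6, 4, 5, 78], [6, 4, 5, 78]]
`print(lists[1])` → prints [6, 4, 5, 78]
`print(lists[2])` → prints [6, 4, 5, 78]
`print(shared)` → prints [6, 4, 5, 78]

Answer:
[6, 4, 5, 78]
[6, 4, 5, 78]
[6, 4, 5, 78]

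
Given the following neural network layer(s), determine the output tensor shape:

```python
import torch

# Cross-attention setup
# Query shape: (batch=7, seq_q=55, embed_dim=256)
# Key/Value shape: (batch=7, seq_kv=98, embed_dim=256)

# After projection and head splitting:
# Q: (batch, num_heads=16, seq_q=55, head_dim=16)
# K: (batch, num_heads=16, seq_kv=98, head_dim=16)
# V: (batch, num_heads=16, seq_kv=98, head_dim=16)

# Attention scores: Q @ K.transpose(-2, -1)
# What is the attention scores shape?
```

Input: (7, 55, 256) -> Output: (7, 16, 55, 98)

Answer: (7, 16, 55, 98)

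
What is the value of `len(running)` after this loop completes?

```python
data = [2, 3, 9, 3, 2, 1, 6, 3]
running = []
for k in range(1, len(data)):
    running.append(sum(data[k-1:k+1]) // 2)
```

Number of 2-element averages
`running` takes the values: [] → [2] → [2, 6] → [2, 6, 6] → [2, 6, 6, 2] → [2, 6, 6, 2, 1] → [2, 6, 6, 2, 1, 3] → [2, 6, 6, 2, 1, 3, 4]
So `len(running)` = 7

Answer: 7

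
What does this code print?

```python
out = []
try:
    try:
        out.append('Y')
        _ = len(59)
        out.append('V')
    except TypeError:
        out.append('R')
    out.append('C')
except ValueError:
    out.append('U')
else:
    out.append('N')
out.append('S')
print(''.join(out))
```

Execution trace: 'Y' (inner try body) → 'R' (inner except TypeError) → 'C' (try body, no exception) → 'N' (else) → 'S' (after the try/except). Output: YRCNS

Answer: YRCNS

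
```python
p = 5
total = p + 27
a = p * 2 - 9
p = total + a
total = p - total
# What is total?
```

Trace:
`p = 5` → p = 5
`total = p + 27` → total = 32
`a = p * 2 - 9` → a = 1
`p = total + a` → p = 33
`total = p - total` → total = 1
So total = 1

Answer: 1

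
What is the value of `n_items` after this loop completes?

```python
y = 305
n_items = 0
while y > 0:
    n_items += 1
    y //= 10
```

Count digits by repeated division by 10
`n_items` takes the values: 0 → 1 → 2 → 3

Answer: 3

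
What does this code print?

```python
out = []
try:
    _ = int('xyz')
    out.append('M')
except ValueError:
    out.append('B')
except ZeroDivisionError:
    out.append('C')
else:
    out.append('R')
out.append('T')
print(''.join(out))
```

Execution trace: 'B' (except ValueError) → 'T' (after the try/except). Output: BT

Answer: BT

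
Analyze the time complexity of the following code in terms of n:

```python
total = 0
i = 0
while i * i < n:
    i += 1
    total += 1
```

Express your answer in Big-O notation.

Each loop level contributes: √n. Multiplying the contributions gives O(√n).

Answer: O(√n)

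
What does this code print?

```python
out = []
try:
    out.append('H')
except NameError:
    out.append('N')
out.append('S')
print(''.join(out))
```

Execution trace: 'H' (try body, no exception) → 'S' (after the try/except). Output: HS

Answer: HS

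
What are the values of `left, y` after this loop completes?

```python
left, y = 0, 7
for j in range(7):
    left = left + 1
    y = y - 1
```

left goes 0→7, y goes 7→0
`left, y` takes the values: (0, 7) → (1, 7) → (1, 6) → (2, 6) → (2, 5) → (3, 5) → (3, 4) → (4, 4) → (4, 3) → (5, 3) → (5, 2) → (6, 2) → (6, 1) → (7, 1) → (7, 0)

Answer: 7, 0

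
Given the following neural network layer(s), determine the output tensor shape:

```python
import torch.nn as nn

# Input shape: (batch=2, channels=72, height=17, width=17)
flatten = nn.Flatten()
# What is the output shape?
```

Input: (2, 72, 17, 17) -> Output: (2, 20808)

Answer: (2, 20808)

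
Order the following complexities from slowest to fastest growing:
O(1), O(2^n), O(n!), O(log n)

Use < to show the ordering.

Ordered by growth rate: O(1) < O(log n) < O(2^n) < O(n!)

Answer: O(1) < O(log n) < O(2^n) < O(n!)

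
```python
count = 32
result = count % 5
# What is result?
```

Trace:
`count = 32` → count = 32
`result = count % 5` → result = 2
So result = 2

Answer: 2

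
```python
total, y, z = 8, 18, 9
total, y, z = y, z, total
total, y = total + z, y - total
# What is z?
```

Trace:
`total, y, z = 8, 18, 9` → total = 8; y = 18; z = 9
`total, y, z = y, z, total` → total = 18; y = 9; z = 8
`total, y = total + z, y - total` → total = 26; y = -9
So z = 8

Answer: 8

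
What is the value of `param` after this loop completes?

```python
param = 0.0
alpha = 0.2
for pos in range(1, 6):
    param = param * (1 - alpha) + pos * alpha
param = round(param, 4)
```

Moving average with lr=0.2
`param` takes the values: 0.0 → 0.2 → 0.56 → 1.048 → 1.6384 → 2.31072 → 2.3107

Answer: 2.3107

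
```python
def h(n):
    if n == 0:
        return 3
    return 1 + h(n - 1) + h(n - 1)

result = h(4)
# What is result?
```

h(n) = 1 + 2·h(n-1), h(0)=3. Closed form: (3+1)·2^4 - 1 = 63.

Answer: 63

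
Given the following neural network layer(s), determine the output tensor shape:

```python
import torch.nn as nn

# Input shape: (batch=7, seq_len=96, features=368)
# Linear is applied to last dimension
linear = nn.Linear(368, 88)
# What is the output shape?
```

Input: (7, 96, 368) -> Output: (7, 96, 88)

Answer: (7, 96, 88)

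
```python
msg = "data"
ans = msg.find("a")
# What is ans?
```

Trace:
`msg = "data"` → msg = 'data'
`ans = msg.find("a")` → ans = 1
So ans = 1

Answer: 1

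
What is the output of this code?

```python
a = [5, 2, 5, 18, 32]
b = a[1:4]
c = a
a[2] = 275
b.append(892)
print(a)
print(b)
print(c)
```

Key concept: slice vs alias.
Step by step:
`a = [5, 2, 5, 18, 32]` → a = [5, 2, 5, 18, 32]
`b = a[1:4]` → b = [2, 5, 18]
`c = a` → c = [5, 2, 5, 18, 32] (same object as a)
`a[2] = 275` → a = [5, 2, 275, 18, 32] (same object as c); c = [5, 2, 275, 18, 32] (same object as a)
`b.append(892)` → b = [2, 5, 18, 892]
`print(a)` → prints [5, 2, 275, 18, 32]
`print(b)` → prints [2, 5, 18, 892]
`print(c)` → prints [5, 2, 275, 18, 32]

Answer:
[5, 2, 275, 18, 32]
[2, 5, 18, 892]
[5, 2, 275, 18, 32]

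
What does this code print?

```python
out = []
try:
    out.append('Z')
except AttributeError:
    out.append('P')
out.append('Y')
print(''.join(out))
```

Execution trace: 'Z' (try body, no exception) → 'Y' (after the try/except). Output: ZY

Answer: ZY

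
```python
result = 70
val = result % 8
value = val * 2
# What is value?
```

Trace:
`result = 70` → result = 70
`val = result % 8` → val = 6
`value = val * 2` → value = 12
So value = 12

Answer: 12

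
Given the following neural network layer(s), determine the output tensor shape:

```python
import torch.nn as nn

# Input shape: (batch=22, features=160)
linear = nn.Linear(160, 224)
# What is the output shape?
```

Input: (22, 160) -> Output: (22, 224)

Answer: (22, 224)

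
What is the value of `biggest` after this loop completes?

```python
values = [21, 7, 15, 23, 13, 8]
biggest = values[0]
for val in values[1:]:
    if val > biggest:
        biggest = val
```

Maximum of [21, 7, 15, 23, 13, 8]
`biggest` takes the values: 21 → 23

Answer: 23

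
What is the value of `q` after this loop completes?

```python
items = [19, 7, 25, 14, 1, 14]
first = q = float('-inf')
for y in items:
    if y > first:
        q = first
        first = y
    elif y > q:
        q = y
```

Second largest (with repeats) in [19, 7, 25, 14, 1, 14]
`q` takes the values: -inf → 7 → 19

Answer: 19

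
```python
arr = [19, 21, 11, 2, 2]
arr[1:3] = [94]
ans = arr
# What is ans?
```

Trace:
`arr = [19, 21, 11, 2, 2]` → arr = [19, 21, 11, 2, 2]
`arr[1:3] = [94]` → arr = [19, 94, 2, 2]
`ans = arr` → ans = [19, 94, 2, 2]
So ans = [19, 94, 2, 2]

Answer: [19, 94, 2, 2]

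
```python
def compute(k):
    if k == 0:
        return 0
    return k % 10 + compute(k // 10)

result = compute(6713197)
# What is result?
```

Sum of digits of 6713197: 7 + 9 + 1 + 3 + 1 + 7 + 6 = 34

Answer: 34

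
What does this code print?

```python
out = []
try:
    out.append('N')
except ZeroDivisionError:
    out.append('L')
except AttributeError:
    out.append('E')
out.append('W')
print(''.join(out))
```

Execution trace: 'N' (try body, no exception) → 'W' (after the try/except). Output: NW

Answer: NW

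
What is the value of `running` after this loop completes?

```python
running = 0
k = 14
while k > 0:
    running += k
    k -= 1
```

Sum 14 down to 1
`running` takes the values: 0 → 14 → 27 → 39 → 50 → 60 → 69 → 77 → 84 → 90 → 95 → 99 → 102 → 104 → 105

Answer: 105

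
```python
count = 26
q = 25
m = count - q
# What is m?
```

Trace:
`count = 26` → count = 26
`q = 25` → q = 25
`m = count - q` → m = 1
So m = 1

Answer: 1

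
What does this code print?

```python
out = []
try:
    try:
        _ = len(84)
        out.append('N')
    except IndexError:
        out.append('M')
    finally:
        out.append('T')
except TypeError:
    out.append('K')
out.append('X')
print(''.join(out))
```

Execution trace: 'T' (inner finally) → 'K' (outer except TypeError) → 'X' (after the try/except). Output: TKX

Answer: TKX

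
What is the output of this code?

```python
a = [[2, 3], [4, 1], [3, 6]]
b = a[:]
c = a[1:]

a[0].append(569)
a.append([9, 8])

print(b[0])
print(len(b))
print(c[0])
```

Key concept: slice with nested mutation.
Step by step:
`a = [[2, 3], [4, 1], [3, 6]]` → a = [[2, 3], [4, 1], [3, 6]]
`b = a[:]` → b = [[2, 3], [4, 1], [3, 6]]
`c = a[1:]` → c = [[4, 1], [3, 6]]
`a[0].append(569)` → a = [[2, 3, 569], [4, 1], [3, 6]]; b = [[2, 3, 569], [4, 1], [3, 6]]
`a.append([9, 8])` → a = [[2, 3, 569], [4, 1], [3, 6], [9, 8]]
`print(b[0])` → prints [2, 3, 569]
`print(len(b))` → prints 3
`print(c[0])` → prints [4, 1]

Answer:
[2, 3, 569]
3
[4, 1]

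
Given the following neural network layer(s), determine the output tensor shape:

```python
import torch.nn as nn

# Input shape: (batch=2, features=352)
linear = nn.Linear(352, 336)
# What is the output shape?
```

Input: (2, 352) -> Output: (2, 336)

Answer: (2, 336)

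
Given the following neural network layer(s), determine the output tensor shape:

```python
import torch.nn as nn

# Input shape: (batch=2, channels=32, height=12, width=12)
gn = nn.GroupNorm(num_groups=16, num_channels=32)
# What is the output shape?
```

Input: (2, 32, 12, 12) -> Output: (2, 32, 12, 12)

Answer: (2, 32, 12, 12)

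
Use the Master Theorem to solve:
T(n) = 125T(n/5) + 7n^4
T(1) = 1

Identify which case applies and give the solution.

a=125, b=5, f(n)=7n^4. log_5(125) = 3. Since c=4 > 3 and the regularity condition holds (125(n/5)^4 = (125/5^4)n^4 with 125/5^4 < 1), Case 3 applies: T(n) = Θ(f(n)) = O(n^4).

Answer: O(n^4) - Case 3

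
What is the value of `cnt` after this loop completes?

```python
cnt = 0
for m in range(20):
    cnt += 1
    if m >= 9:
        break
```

Loop breaks when m reaches 9, cnt is 10
`cnt` takes the values: 0 → 1 → 2 → 3 → 4 → 5 → 6 → 7 → 8 → 9 → 10

Answer: 10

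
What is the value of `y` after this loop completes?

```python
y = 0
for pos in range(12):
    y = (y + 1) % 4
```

Increment mod 4, 12 times = 0
`y` takes the values: 0 → 1 → 2 → 3 → 0 → 1 → 2 → 3 → 0 → 1 → 2 → 3 → 0

Answer: 0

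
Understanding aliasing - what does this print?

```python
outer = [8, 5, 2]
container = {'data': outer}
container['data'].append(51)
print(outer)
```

Key concept: dict holds reference to list.
Step by step:
`outer = [8, 5, 2]` → outer = [8, 5, 2]
`container = {'data': outer}` → container = {'data': [8, 5, 2]}
`container['data'].append(51)` → outer = [8, 5, 2, 51]; container = {'data': [8, 5, 2, 51]}
`print(outer)` → prints [8, 5, 2, 51]

Answer: [8, 5, 2, 51]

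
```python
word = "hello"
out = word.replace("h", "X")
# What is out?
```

Trace:
`word = "hello"` → word = 'hello'
`out = word.replace("h", "X")` → out = 'Xello'
So out = 'Xello'

Answer: 'Xello'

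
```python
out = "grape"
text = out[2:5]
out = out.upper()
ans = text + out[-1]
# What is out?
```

Trace:
`out = "grape"` → out = 'grape'
`text = out[2:5]` → text = 'ape'
`out = out.upper()` → out = 'GRAPE'
`ans = text + out[-1]` → ans = 'apeE'
So out = 'GRAPE'

Answer: 'GRAPE'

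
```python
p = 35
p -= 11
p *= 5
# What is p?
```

Trace:
`p = 35` → p = 35
`p -= 11` → p = 24
`p *= 5` → p = 120
So p = 120

Answer: 120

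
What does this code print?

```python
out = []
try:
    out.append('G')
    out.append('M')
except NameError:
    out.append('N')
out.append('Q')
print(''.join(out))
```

Execution trace: 'G' (try body) → 'M' (try body, no exception) → 'Q' (after the try/except). Output: GMQ

Answer: GMQ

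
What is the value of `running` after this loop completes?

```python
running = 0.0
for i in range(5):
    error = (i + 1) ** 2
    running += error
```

Sum of squared losses 1² + 2² + ... + 5²
`running` takes the values: 0.0 → 1.0 → 5.0 → 14.0 → 30.0 → 55.0

Answer: 55.0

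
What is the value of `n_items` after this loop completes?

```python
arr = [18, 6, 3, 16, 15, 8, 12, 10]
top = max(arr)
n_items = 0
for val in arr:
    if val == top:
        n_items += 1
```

Count of max value 18 in [18, 6, 3, 16, 15, 8, 12, 10]
`n_items` takes the values: 0 → 1

Answer: 1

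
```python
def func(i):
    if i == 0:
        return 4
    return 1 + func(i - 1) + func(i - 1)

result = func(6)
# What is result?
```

func(i) = 1 + 2·func(i-1), func(0)=4. Closed form: (4+1)·2^6 - 1 = 319.

Answer: 319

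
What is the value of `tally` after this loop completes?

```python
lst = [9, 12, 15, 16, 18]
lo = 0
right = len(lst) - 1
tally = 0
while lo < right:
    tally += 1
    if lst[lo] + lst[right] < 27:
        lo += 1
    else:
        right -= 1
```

Steps to find pair summing to 27
`tally` takes the values: 0 → 1 → 2 → 3 → 4

Answer: 4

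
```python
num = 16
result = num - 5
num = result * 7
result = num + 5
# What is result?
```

Trace:
`num = 16` → num = 16
`result = num - 5` → result = 11
`num = result * 7` → num = 77
`result = num + 5` → result = 82
So result = 82

Answer: 82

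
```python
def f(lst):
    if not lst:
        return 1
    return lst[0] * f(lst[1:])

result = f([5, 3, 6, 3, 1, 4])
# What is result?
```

Product over [5, 3, 6, 3, 1, 4] = 5 * 3 * 6 * 3 * 1 * 4 = 1080

Answer: 1080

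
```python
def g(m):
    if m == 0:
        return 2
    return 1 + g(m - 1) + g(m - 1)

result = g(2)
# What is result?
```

g(m) = 1 + 2·g(m-1), g(0)=2. Closed form: (2+1)·2^2 - 1 = 11.

Answer: 11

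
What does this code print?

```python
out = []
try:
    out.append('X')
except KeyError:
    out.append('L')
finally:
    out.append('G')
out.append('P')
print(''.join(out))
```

Execution trace: 'X' (try body, no exception) → 'G' (finally) → 'P' (after the try/except). Output: XGP

Answer: XGP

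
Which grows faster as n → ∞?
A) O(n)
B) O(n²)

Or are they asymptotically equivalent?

O(n) vs O(n²): Higher order terms dominate.

Answer: B) O(n²) grows faster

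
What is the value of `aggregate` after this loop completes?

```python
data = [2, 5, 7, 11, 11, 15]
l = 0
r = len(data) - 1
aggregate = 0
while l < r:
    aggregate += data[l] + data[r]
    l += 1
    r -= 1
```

Sum of pairs from ends
`aggregate` takes the values: 0 → 17 → 33 → 51

Answer: 51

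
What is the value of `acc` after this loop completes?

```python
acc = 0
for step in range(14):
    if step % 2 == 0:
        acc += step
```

Sum of even numbers 0 to 13
`acc` takes the values: 0 → 2 → 6 → 12 → 20 → 30 → 42

Answer: 42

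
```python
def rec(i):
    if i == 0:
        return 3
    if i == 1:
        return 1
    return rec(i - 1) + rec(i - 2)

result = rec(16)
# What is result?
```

Build up from base cases: rec(0)=3, rec(1)=1, rec(2)=4, rec(3)=5, rec(4)=9, rec(5)=14, rec(6)=23, ..., rec(16)=2817

Answer: 2817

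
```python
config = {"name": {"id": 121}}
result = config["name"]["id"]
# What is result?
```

Trace:
`config = {"name": {"id": 121}}` → config = {'name': {'id': 121}}
`result = config["name"]["id"]` → result = 121
So result = 121

Answer: 121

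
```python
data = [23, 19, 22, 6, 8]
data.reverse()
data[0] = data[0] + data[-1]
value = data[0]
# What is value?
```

Trace:
`data = [23, 19, 22, 6, 8]` → data = [23, 19, 22, 6, 8]
`data.reverse()` → data = [8, 6, 22, 19, 23]
`data[0] = data[0] + data[-1]` → data = [31, 6, 22, 19, 23]
`value = data[0]` → value = 31
So value = 31

Answer: 31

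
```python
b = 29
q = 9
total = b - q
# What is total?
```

Trace:
`b = 29` → b = 29
`q = 9` → q = 9
`total = b - q` → total = 20
So total = 20

Answer: 20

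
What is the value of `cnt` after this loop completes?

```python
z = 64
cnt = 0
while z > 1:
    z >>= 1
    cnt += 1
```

Count right shifts until 1
`cnt` takes the values: 0 → 1 → 2 → 3 → 4 → 5 → 6

Answer: 6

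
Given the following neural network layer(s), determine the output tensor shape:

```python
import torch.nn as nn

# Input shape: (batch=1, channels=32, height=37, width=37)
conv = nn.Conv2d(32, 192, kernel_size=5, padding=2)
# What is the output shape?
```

Input: (1, 32, 37, 37) -> Output: (1, 192, 37, 37)

Answer: (1, 192, 37, 37)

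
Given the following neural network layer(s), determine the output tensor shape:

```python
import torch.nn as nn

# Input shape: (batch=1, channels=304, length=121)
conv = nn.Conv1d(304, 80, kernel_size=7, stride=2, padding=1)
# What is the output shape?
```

Input: (1, 304, 121) -> Output: (1, 80, 59)

Answer: (1, 80, 59)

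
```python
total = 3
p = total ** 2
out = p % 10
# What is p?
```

Trace:
`total = 3` → total = 3
`p = total ** 2` → p = 9
`out = p % 10` → out = 9
So p = 9

Answer: 9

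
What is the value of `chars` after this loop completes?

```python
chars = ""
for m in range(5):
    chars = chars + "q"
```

Repeat 'q' 5 times
`chars` takes the values: "" → "q" → "qq" → "qqq" → "qqqq" → "qqqqq"

Answer: "qqqqq"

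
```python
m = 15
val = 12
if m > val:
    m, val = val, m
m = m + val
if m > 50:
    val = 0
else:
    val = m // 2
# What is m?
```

Trace:
`m = 15` → m = 15
`val = 12` → val = 12
`if m > val: ...` → m > val is True → m = 12; val = 15
`m = m + val` → m = 27
`if m > 50: ...` → m > 50 is False, take else branch → val = 13
So m = 27

Answer: 27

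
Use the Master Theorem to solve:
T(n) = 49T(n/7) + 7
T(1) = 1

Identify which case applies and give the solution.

a=49, b=7, f(n)=7. log_7(49) = 2. Since c=0 < 2, Case 1 applies: T(n) = Θ(n^log_b(a)) = O(n^2).

Answer: O(n^2) - Case 1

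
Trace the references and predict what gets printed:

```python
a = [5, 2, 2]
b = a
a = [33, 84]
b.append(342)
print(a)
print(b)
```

Key concept: rebinding vs mutation: a is rebound to a new list, b still points at the original.
Step by step:
`a = [5, 2, 2]` → a = [5, 2, 2]
`b = a` → b = [5, 2, 2] (same object as a)
`a = [33, 84]` → a = [33, 84]
`b.append(342)` → b = [5, 2, 2, 342]
`print(a)` → prints [33, 84]
`print(b)` → prints [5, 2, 2, 342]

Answer:
[33, 84]
[5, 2, 2, 342]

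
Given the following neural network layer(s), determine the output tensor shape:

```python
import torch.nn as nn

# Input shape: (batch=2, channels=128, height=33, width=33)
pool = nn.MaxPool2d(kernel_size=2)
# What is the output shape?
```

Input: (2, 128, 33, 33) -> Output: (2, 128, 16, 16)

Answer: (2, 128, 16, 16)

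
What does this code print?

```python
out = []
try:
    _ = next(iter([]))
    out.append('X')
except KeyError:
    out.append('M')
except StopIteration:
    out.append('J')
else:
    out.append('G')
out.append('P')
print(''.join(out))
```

Execution trace: 'J' (except StopIteration) → 'P' (after the try/except). Output: JP

Answer: JP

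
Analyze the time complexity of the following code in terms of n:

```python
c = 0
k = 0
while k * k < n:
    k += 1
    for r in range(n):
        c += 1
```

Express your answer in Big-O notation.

Each loop level contributes: √n × n. Multiplying the contributions gives O(n√n).

Answer: O(n√n)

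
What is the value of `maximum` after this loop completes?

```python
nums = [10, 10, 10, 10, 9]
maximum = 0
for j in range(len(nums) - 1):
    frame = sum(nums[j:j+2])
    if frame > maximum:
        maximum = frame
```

Max sum of 2-element window in [10, 10, 10, 10, 9]
`maximum` takes the values: 0 → 20

Answer: 20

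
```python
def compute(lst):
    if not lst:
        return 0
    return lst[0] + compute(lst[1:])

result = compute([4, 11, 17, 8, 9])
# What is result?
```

4 + 11 + 17 + 8 + 9 + 0 = 49

Answer: 49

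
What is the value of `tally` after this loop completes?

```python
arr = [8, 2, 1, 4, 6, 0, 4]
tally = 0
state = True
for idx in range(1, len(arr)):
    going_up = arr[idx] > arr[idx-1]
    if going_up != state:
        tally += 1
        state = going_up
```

Count direction changes in [8, 2, 1, 4, 6, 0, 4]
`tally` takes the values: 0 → 1 → 2 → 3 → 4

Answer: 4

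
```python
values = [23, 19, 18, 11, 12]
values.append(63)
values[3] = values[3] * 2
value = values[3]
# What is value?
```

Trace:
`values = [23, 19, 18, 11, 12]` → values = [23, 19, 18, 11, 12]
`values.append(63)` → values = [23, 19, 18, 11, 12, 63]
`values[3] = values[3] * 2` → values = [23, 19, 18, 22, 12, 63]
`value = values[3]` → value = 22
So value = 22

Answer: 22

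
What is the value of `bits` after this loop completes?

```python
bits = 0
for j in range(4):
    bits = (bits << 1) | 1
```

Build 4 consecutive 1-bits: 0b1111
`bits` takes the values: 0 → 1 → 3 → 7 → 15

Answer: 15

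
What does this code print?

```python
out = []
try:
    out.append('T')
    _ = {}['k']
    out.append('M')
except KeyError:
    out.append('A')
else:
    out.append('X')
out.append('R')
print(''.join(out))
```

Execution trace: 'T' (try body) → 'A' (except KeyError) → 'R' (after the try/except). Output: TAR

Answer: TAR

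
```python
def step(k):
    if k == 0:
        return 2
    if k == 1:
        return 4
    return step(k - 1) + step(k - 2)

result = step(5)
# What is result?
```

Build up from base cases: step(0)=2, step(1)=4, step(2)=6, step(3)=10, step(4)=16, step(5)=26

Answer: 26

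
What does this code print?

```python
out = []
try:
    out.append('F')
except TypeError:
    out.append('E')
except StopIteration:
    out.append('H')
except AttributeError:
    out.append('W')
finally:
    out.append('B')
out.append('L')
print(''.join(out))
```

Execution trace: 'F' (try body, no exception) → 'B' (finally) → 'L' (after the try/except). Output: FBL

Answer: FBL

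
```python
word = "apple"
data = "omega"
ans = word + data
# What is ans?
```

Trace:
`word = "apple"` → word = 'apple'
`data = "omega"` → data = 'omega'
`ans = word + data` → ans = 'appleomega'
So ans = 'appleomega'

Answer: 'appleomega'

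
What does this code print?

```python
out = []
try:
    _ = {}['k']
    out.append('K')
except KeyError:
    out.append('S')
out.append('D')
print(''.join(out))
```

Execution trace: 'S' (except KeyError) → 'D' (after the try/except). Output: SD

Answer: SD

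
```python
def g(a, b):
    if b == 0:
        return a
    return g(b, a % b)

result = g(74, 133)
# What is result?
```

g(74, 133) -> g(133, 74) -> g(74, 59) -> g(59, 15) -> g(15, 14) -> g(14, 1) -> g(1, 0) -> 1

Answer: 1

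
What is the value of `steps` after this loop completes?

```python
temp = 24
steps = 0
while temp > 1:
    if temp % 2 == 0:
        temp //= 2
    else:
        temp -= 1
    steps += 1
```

Steps to reduce 24 to 1
`steps` takes the values: 0 → 1 → 2 → 3 → 4 → 5

Answer: 5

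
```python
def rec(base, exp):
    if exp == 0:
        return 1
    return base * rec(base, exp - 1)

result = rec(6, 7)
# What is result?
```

rec(6, 7) = 6 * 6 * 6 * 6 * 6 * 6 * 6 = 279936

Answer: 279936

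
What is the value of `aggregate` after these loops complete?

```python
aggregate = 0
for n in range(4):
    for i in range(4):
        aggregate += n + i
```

Sum of all n+i for n,i in 4x4
`aggregate` takes the values: 0 → 1 → 3 → 6 → 7 → 9 → 12 → 16 → 18 → 21 → 25 → 30 → 33 → 37 → 42 → 48

Answer: 48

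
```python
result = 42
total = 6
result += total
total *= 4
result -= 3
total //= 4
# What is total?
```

Trace:
`result = 42` → result = 42
`total = 6` → total = 6
`result += total` → result = 48
`total *= 4` → total = 24
`result -= 3` → result = 45
`total //= 4` → total = 6
So total = 6

Answer: 6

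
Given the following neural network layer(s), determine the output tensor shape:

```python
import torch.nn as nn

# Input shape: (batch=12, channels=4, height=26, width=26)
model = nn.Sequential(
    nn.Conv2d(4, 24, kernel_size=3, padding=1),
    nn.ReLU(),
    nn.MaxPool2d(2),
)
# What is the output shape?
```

Input: (12, 4, 26, 26) -> after Conv2d: (12, 24, 26, 26) -> after ReLU: (12, 24, 26, 26) -> Output: (12, 24, 13, 13)

Answer: (12, 24, 13, 13)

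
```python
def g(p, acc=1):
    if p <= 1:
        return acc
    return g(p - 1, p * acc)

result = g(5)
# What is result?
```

Accumulator trace (n, acc): (5, 1) -> (4, 5) -> (3, 20) -> (2, 60) -> (1, 120) -> return 120

Answer: 120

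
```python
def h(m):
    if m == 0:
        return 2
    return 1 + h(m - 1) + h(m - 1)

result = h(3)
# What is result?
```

h(m) = 1 + 2·h(m-1), h(0)=2. Closed form: (2+1)·2^3 - 1 = 23.

Answer: 23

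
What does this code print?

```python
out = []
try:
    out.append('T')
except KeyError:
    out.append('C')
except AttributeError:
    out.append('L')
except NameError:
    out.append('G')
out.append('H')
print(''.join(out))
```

Execution trace: 'T' (try body, no exception) → 'H' (after the try/except). Output: TH

Answer: TH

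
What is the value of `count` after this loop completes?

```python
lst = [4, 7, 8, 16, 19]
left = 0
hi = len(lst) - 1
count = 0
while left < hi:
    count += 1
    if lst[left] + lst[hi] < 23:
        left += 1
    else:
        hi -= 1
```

Steps to find pair summing to 23
`count` takes the values: 0 → 1 → 2 → 3 → 4

Answer: 4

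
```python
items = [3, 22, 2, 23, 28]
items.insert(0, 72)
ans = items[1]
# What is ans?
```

Trace:
`items = [3, 22, 2, 23, 28]` → items = [3, 22, 2, 23, 28]
`items.insert(0, 72)` → items = [72, 3, 22, 2, 23, 28]
`ans = items[1]` → ans = 3
So ans = 3

Answer: 3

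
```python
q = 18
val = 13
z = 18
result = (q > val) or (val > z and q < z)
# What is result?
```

Trace:
`q = 18` → q = 18
`val = 13` → val = 13
`z = 18` → z = 18
`result = (q > val) or (val > z and q < z)` → result = True
So result = True

Answer: True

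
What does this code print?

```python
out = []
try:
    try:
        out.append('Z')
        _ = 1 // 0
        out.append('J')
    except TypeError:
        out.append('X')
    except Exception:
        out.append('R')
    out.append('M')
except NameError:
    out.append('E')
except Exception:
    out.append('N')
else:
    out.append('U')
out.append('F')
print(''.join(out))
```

Execution trace: 'Z' (inner try body) → 'R' (inner except Exception) → 'M' (try body, no exception) → 'U' (else) → 'F' (after the try/except). Output: ZRMUF

Answer: ZRMUF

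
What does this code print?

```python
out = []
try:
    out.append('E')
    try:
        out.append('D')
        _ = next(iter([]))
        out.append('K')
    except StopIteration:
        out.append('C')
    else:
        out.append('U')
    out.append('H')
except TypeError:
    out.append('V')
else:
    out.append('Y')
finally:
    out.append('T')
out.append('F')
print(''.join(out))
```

Execution trace: 'E' (try body) → 'D' (inner try body) → 'C' (inner except StopIteration) → 'H' (try body, no exception) → 'Y' (else) → 'T' (finally) → 'F' (after the try/except). Output: EDCHYTF

Answer: EDCHYTF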